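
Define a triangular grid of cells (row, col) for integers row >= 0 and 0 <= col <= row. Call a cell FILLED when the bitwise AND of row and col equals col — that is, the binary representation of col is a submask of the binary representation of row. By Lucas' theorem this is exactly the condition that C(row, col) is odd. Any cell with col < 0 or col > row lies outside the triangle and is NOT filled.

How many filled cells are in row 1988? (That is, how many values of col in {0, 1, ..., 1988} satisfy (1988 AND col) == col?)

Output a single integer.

Answer: 64

Derivation:
1988 in binary = 11111000100
popcount(1988) = number of 1-bits in 11111000100 = 6
A col c satisfies (1988 AND c) == c iff every set bit of c is also set in 1988; each of the 6 set bits of 1988 can independently be on or off in c.
count = 2^6 = 64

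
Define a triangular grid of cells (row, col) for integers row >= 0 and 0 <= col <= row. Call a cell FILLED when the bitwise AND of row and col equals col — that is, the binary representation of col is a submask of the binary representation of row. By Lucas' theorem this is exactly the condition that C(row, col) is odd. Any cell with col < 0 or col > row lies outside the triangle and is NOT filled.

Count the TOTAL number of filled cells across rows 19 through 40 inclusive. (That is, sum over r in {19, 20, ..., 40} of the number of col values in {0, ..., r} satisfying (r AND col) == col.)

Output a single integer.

r19=10011 pc3: +8 =8
r20=10100 pc2: +4 =12
r21=10101 pc3: +8 =20
r22=10110 pc3: +8 =28
r23=10111 pc4: +16 =44
r24=11000 pc2: +4 =48
r25=11001 pc3: +8 =56
r26=11010 pc3: +8 =64
r27=11011 pc4: +16 =80
r28=11100 pc3: +8 =88
r29=11101 pc4: +16 =104
r30=11110 pc4: +16 =120
r31=11111 pc5: +32 =152
r32=100000 pc1: +2 =154
r33=100001 pc2: +4 =158
r34=100010 pc2: +4 =162
r35=100011 pc3: +8 =170
r36=100100 pc2: +4 =174
r37=100101 pc3: +8 =182
r38=100110 pc3: +8 =190
r39=100111 pc4: +16 =206
r40=101000 pc2: +4 =210

Answer: 210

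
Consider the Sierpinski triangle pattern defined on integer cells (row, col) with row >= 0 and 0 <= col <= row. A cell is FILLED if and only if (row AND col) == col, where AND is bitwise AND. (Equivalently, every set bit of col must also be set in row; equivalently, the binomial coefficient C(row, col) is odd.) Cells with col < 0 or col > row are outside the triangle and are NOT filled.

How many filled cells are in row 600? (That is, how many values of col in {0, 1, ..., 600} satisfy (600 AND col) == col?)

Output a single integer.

Answer: 16

Derivation:
600 in binary = 1001011000
popcount(600) = number of 1-bits in 1001011000 = 4
A col c satisfies (600 AND c) == c iff every set bit of c is also set in 600; each of the 4 set bits of 600 can independently be on or off in c.
count = 2^4 = 16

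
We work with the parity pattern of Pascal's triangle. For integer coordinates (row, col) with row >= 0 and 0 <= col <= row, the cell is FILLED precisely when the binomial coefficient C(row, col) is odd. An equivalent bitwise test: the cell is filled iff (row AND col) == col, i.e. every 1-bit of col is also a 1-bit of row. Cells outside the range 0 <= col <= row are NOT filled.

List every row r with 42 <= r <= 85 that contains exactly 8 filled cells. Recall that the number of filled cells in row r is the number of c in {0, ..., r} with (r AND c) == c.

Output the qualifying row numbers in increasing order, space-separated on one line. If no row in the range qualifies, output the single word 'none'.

Row r has 2^popcount(r) filled cells, so we need popcount(r) = log2(8) = 3.
Scan r = 42..85 and keep those with exactly 3 one-bits:
r=42=101010 popcount=3 -> KEEP
r=43=101011 popcount=4 -> skip
r=44=101100 popcount=3 -> KEEP
r=45=101101 popcount=4 -> skip
r=46=101110 popcount=4 -> skip
r=47=101111 popcount=5 -> skip
r=48=110000 popcount=2 -> skip
r=49=110001 popcount=3 -> KEEP
r=50=110010 popcount=3 -> KEEP
r=51=110011 popcount=4 -> skip
r=52=110100 popcount=3 -> KEEP
r=53=110101 popcount=4 -> skip
r=54=110110 popcount=4 -> skip
r=55=110111 popcount=5 -> skip
r=56=111000 popcount=3 -> KEEP
r=57=111001 popcount=4 -> skip
r=58=111010 popcount=4 -> skip
r=59=111011 popcount=5 -> skip
r=60=111100 popcount=4 -> skip
r=61=111101 popcount=5 -> skip
r=62=111110 popcount=5 -> skip
r=63=111111 popcount=6 -> skip
r=64=1000000 popcount=1 -> skip
r=65=1000001 popcount=2 -> skip
r=66=1000010 popcount=2 -> skip
r=67=1000011 popcount=3 -> KEEP
r=68=1000100 popcount=2 -> skip
r=69=1000101 popcount=3 -> KEEP
r=70=1000110 popcount=3 -> KEEP
r=71=1000111 popcount=4 -> skip
r=72=1001000 popcount=2 -> skip
r=73=1001001 popcount=3 -> KEEP
r=74=1001010 popcount=3 -> KEEP
r=75=1001011 popcount=4 -> skip
r=76=1001100 popcount=3 -> KEEP
r=77=1001101 popcount=4 -> skip
r=78=1001110 popcount=4 -> skip
r=79=1001111 popcount=5 -> skip
r=80=1010000 popcount=2 -> skip
r=81=1010001 popcount=3 -> KEEP
r=82=1010010 popcount=3 -> KEEP
r=83=1010011 popcount=4 -> skip
r=84=1010100 popcount=3 -> KEEP
r=85=1010101 popcount=4 -> skip
Kept rows: 42 44 49 50 52 56 67 69 70 73 74 76 81 82 84

Answer: 42 44 49 50 52 56 67 69 70 73 74 76 81 82 84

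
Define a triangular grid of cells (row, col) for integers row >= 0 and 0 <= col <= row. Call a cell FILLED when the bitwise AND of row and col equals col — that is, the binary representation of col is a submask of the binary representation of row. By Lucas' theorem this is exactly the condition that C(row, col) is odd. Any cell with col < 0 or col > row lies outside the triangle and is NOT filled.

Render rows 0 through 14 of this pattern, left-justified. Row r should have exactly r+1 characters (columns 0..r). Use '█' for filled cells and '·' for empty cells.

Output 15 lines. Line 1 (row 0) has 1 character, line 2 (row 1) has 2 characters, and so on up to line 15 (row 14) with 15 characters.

r0=0: █
r1=1: ██
r2=10: █·█
r3=11: ████
r4=100: █···█
r5=101: ██··██
r6=110: █·█·█·█
r7=111: ████████
r8=1000: █·······█
r9=1001: ██······██
r10=1010: █·█·····█·█
r11=1011: ████····████
r12=1100: █···█···█···█
r13=1101: ██··██··██··██
r14=1110: █·█·█·█·█·█·█·█

Answer: █
██
█·█
████
█···█
██··██
█·█·█·█
████████
█·······█
██······██
█·█·····█·█
████····████
█···█···█···█
██··██··██··██
█·█·█·█·█·█·█·█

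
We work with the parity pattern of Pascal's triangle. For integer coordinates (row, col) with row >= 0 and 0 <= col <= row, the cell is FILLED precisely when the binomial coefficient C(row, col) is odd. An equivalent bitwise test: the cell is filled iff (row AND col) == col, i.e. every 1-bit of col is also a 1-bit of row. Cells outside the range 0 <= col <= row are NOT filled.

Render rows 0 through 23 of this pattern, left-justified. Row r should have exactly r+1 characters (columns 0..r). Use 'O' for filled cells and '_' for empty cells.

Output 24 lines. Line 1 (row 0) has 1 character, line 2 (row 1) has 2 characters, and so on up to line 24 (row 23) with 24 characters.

Answer: O
OO
O_O
OOOO
O___O
OO__OO
O_O_O_O
OOOOOOOO
O_______O
OO______OO
O_O_____O_O
OOOO____OOOO
O___O___O___O
OO__OO__OO__OO
O_O_O_O_O_O_O_O
OOOOOOOOOOOOOOOO
O_______________O
OO______________OO
O_O_____________O_O
OOOO____________OOOO
O___O___________O___O
OO__OO__________OO__OO
O_O_O_O_________O_O_O_O
OOOOOOOO________OOOOOOOO

Derivation:
r0=0: O
r1=1: OO
r2=10: O_O
r3=11: OOOO
r4=100: O___O
r5=101: OO__OO
r6=110: O_O_O_O
r7=111: OOOOOOOO
r8=1000: O_______O
r9=1001: OO______OO
r10=1010: O_O_____O_O
r11=1011: OOOO____OOOO
r12=1100: O___O___O___O
r13=1101: OO__OO__OO__OO
r14=1110: O_O_O_O_O_O_O_O
r15=1111: OOOOOOOOOOOOOOOO
r16=10000: O_______________O
r17=10001: OO______________OO
r18=10010: O_O_____________O_O
r19=10011: OOOO____________OOOO
r20=10100: O___O___________O___O
r21=10101: OO__OO__________OO__OO
r22=10110: O_O_O_O_________O_O_O_O
r23=10111: OOOOOOOO________OOOOOOOO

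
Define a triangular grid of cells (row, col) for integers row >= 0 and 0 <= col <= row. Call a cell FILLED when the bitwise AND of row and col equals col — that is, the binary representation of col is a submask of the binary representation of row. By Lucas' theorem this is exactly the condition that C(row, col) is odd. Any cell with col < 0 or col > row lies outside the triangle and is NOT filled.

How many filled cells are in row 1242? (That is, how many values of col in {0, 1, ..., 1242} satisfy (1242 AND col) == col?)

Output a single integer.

Answer: 64

Derivation:
1242 in binary = 10011011010
popcount(1242) = number of 1-bits in 10011011010 = 6
A col c satisfies (1242 AND c) == c iff every set bit of c is also set in 1242; each of the 6 set bits of 1242 can independently be on or off in c.
count = 2^6 = 64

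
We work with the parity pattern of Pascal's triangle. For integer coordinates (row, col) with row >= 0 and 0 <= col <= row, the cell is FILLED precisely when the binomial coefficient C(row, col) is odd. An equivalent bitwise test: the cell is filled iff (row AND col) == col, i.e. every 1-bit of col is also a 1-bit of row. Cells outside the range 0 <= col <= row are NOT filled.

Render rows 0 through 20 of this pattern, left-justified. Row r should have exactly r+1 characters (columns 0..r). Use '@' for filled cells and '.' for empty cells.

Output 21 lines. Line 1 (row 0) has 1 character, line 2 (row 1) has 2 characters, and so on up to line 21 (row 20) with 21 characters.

r0=0: @
r1=1: @@
r2=10: @.@
r3=11: @@@@
r4=100: @...@
r5=101: @@..@@
r6=110: @.@.@.@
r7=111: @@@@@@@@
r8=1000: @.......@
r9=1001: @@......@@
r10=1010: @.@.....@.@
r11=1011: @@@@....@@@@
r12=1100: @...@...@...@
r13=1101: @@..@@..@@..@@
r14=1110: @.@.@.@.@.@.@.@
r15=1111: @@@@@@@@@@@@@@@@
r16=10000: @...............@
r17=10001: @@..............@@
r18=10010: @.@.............@.@
r19=10011: @@@@............@@@@
r20=10100: @...@...........@...@

Answer: @
@@
@.@
@@@@
@...@
@@..@@
@.@.@.@
@@@@@@@@
@.......@
@@......@@
@.@.....@.@
@@@@....@@@@
@...@...@...@
@@..@@..@@..@@
@.@.@.@.@.@.@.@
@@@@@@@@@@@@@@@@
@...............@
@@..............@@
@.@.............@.@
@@@@............@@@@
@...@...........@...@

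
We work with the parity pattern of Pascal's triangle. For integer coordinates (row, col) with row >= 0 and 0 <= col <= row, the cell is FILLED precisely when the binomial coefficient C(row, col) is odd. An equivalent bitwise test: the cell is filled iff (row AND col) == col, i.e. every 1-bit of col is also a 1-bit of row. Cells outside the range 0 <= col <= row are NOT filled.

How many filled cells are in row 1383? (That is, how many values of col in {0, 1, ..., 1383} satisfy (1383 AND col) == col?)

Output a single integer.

1383 in binary = 10101100111
popcount(1383) = number of 1-bits in 10101100111 = 7
A col c satisfies (1383 AND c) == c iff every set bit of c is also set in 1383; each of the 7 set bits of 1383 can independently be on or off in c.
count = 2^7 = 128

Answer: 128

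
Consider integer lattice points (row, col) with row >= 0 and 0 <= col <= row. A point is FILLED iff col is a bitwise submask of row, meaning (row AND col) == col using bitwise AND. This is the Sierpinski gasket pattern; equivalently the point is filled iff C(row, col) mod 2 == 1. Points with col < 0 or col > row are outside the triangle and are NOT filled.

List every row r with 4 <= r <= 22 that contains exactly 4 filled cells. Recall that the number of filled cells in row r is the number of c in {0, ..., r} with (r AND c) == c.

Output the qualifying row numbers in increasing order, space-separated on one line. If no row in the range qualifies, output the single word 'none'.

Answer: 5 6 9 10 12 17 18 20

Derivation:
Row r has 2^popcount(r) filled cells, so we need popcount(r) = log2(4) = 2.
Scan r = 4..22 and keep those with exactly 2 one-bits:
r=4=100 popcount=1 -> skip
r=5=101 popcount=2 -> KEEP
r=6=110 popcount=2 -> KEEP
r=7=111 popcount=3 -> skip
r=8=1000 popcount=1 -> skip
r=9=1001 popcount=2 -> KEEP
r=10=1010 popcount=2 -> KEEP
r=11=1011 popcount=3 -> skip
r=12=1100 popcount=2 -> KEEP
r=13=1101 popcount=3 -> skip
r=14=1110 popcount=3 -> skip
r=15=1111 popcount=4 -> skip
r=16=10000 popcount=1 -> skip
r=17=10001 popcount=2 -> KEEP
r=18=10010 popcount=2 -> KEEP
r=19=10011 popcount=3 -> skip
r=20=10100 popcount=2 -> KEEP
r=21=10101 popcount=3 -> skip
r=22=10110 popcount=3 -> skip
Kept rows: 5 6 9 10 12 17 18 20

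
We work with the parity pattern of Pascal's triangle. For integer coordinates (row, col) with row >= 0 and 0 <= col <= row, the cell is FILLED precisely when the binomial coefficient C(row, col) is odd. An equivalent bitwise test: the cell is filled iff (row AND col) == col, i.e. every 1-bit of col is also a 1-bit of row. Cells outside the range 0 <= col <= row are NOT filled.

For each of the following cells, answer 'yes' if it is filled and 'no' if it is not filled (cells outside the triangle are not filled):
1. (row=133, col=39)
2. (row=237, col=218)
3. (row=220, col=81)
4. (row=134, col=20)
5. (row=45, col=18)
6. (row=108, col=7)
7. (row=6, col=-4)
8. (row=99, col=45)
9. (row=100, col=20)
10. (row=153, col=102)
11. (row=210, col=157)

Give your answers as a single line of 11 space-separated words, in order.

Answer: no no no no no no no no no no no

Derivation:
(133,39): row=0b10000101, col=0b100111, row AND col = 0b101 = 5; 5 != 39 -> empty
(237,218): row=0b11101101, col=0b11011010, row AND col = 0b11001000 = 200; 200 != 218 -> empty
(220,81): row=0b11011100, col=0b1010001, row AND col = 0b1010000 = 80; 80 != 81 -> empty
(134,20): row=0b10000110, col=0b10100, row AND col = 0b100 = 4; 4 != 20 -> empty
(45,18): row=0b101101, col=0b10010, row AND col = 0b0 = 0; 0 != 18 -> empty
(108,7): row=0b1101100, col=0b111, row AND col = 0b100 = 4; 4 != 7 -> empty
(6,-4): col outside [0, 6] -> not filled
(99,45): row=0b1100011, col=0b101101, row AND col = 0b100001 = 33; 33 != 45 -> empty
(100,20): row=0b1100100, col=0b10100, row AND col = 0b100 = 4; 4 != 20 -> empty
(153,102): row=0b10011001, col=0b1100110, row AND col = 0b0 = 0; 0 != 102 -> empty
(210,157): row=0b11010010, col=0b10011101, row AND col = 0b10010000 = 144; 144 != 157 -> empty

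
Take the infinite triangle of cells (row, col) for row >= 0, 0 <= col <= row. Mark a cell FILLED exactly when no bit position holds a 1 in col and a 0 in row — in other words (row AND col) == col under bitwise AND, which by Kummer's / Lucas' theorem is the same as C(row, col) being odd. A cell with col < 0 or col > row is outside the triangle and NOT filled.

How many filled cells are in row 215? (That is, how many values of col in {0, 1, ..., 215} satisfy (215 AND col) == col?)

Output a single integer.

Answer: 64

Derivation:
215 in binary = 11010111
popcount(215) = number of 1-bits in 11010111 = 6
A col c satisfies (215 AND c) == c iff every set bit of c is also set in 215; each of the 6 set bits of 215 can independently be on or off in c.
count = 2^6 = 64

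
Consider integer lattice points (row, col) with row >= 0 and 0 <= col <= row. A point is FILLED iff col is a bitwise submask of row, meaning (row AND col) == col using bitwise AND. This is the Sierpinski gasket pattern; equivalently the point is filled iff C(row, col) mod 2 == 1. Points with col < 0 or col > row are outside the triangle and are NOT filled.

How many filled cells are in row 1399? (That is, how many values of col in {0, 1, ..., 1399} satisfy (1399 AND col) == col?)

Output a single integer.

Answer: 256

Derivation:
1399 in binary = 10101110111
popcount(1399) = number of 1-bits in 10101110111 = 8
A col c satisfies (1399 AND c) == c iff every set bit of c is also set in 1399; each of the 8 set bits of 1399 can independently be on or off in c.
count = 2^8 = 256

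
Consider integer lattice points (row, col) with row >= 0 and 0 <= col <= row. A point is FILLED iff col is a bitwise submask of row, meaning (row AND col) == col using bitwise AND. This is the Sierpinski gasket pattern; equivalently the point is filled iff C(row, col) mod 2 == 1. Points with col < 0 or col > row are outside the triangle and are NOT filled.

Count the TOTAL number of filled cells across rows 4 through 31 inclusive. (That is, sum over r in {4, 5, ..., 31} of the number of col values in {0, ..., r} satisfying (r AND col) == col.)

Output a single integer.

Answer: 234

Derivation:
r4=100 pc1: +2 =2
r5=101 pc2: +4 =6
r6=110 pc2: +4 =10
r7=111 pc3: +8 =18
r8=1000 pc1: +2 =20
r9=1001 pc2: +4 =24
r10=1010 pc2: +4 =28
r11=1011 pc3: +8 =36
r12=1100 pc2: +4 =40
r13=1101 pc3: +8 =48
r14=1110 pc3: +8 =56
r15=1111 pc4: +16 =72
r16=10000 pc1: +2 =74
r17=10001 pc2: +4 =78
r18=10010 pc2: +4 =82
r19=10011 pc3: +8 =90
r20=10100 pc2: +4 =94
r21=10101 pc3: +8 =102
r22=10110 pc3: +8 =110
r23=10111 pc4: +16 =126
r24=11000 pc2: +4 =130
r25=11001 pc3: +8 =138
r26=11010 pc3: +8 =146
r27=11011 pc4: +16 =162
r28=11100 pc3: +8 =170
r29=11101 pc4: +16 =186
r30=11110 pc4: +16 =202
r31=11111 pc5: +32 =234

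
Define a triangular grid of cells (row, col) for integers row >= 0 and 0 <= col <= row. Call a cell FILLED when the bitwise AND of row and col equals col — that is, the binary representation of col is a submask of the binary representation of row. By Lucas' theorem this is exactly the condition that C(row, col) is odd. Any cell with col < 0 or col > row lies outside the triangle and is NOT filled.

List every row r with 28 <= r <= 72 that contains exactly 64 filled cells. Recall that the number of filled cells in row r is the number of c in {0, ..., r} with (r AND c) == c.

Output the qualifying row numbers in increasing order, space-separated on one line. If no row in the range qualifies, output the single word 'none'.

Row r has 2^popcount(r) filled cells, so we need popcount(r) = log2(64) = 6.
Scan r = 28..72 and keep those with exactly 6 one-bits:
r=28=11100 popcount=3 -> skip
r=29=11101 popcount=4 -> skip
r=30=11110 popcount=4 -> skip
r=31=11111 popcount=5 -> skip
r=32=100000 popcount=1 -> skip
r=33=100001 popcount=2 -> skip
r=34=100010 popcount=2 -> skip
r=35=100011 popcount=3 -> skip
r=36=100100 popcount=2 -> skip
r=37=100101 popcount=3 -> skip
r=38=100110 popcount=3 -> skip
r=39=100111 popcount=4 -> skip
r=40=101000 popcount=2 -> skip
r=41=101001 popcount=3 -> skip
r=42=101010 popcount=3 -> skip
r=43=101011 popcount=4 -> skip
r=44=101100 popcount=3 -> skip
r=45=101101 popcount=4 -> skip
r=46=101110 popcount=4 -> skip
r=47=101111 popcount=5 -> skip
r=48=110000 popcount=2 -> skip
r=49=110001 popcount=3 -> skip
r=50=110010 popcount=3 -> skip
r=51=110011 popcount=4 -> skip
r=52=110100 popcount=3 -> skip
r=53=110101 popcount=4 -> skip
r=54=110110 popcount=4 -> skip
r=55=110111 popcount=5 -> skip
r=56=111000 popcount=3 -> skip
r=57=111001 popcount=4 -> skip
r=58=111010 popcount=4 -> skip
r=59=111011 popcount=5 -> skip
r=60=111100 popcount=4 -> skip
r=61=111101 popcount=5 -> skip
r=62=111110 popcount=5 -> skip
r=63=111111 popcount=6 -> KEEP
r=64=1000000 popcount=1 -> skip
r=65=1000001 popcount=2 -> skip
r=66=1000010 popcount=2 -> skip
r=67=1000011 popcount=3 -> skip
r=68=1000100 popcount=2 -> skip
r=69=1000101 popcount=3 -> skip
r=70=1000110 popcount=3 -> skip
r=71=1000111 popcount=4 -> skip
r=72=1001000 popcount=2 -> skip
Kept rows: 63

Answer: 63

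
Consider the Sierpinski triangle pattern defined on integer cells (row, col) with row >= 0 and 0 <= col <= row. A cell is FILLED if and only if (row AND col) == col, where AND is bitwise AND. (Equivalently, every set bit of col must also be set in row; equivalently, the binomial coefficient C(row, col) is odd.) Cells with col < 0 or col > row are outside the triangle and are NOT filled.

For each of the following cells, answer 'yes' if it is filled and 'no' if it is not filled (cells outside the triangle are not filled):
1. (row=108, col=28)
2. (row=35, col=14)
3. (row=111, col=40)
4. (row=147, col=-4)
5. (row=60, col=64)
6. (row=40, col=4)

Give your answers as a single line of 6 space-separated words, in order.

(108,28): row=0b1101100, col=0b11100, row AND col = 0b1100 = 12; 12 != 28 -> empty
(35,14): row=0b100011, col=0b1110, row AND col = 0b10 = 2; 2 != 14 -> empty
(111,40): row=0b1101111, col=0b101000, row AND col = 0b101000 = 40; 40 == 40 -> filled
(147,-4): col outside [0, 147] -> not filled
(60,64): col outside [0, 60] -> not filled
(40,4): row=0b101000, col=0b100, row AND col = 0b0 = 0; 0 != 4 -> empty

Answer: no no yes no no no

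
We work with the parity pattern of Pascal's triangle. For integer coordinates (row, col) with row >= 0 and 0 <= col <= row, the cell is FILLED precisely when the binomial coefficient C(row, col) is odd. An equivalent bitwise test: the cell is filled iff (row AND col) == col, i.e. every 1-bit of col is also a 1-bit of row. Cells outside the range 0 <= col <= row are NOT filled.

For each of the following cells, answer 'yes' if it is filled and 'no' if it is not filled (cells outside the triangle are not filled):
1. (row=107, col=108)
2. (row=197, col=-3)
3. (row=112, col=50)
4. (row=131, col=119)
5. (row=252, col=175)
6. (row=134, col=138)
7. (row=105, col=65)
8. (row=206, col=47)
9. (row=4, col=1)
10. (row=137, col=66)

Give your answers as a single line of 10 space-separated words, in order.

Answer: no no no no no no yes no no no

Derivation:
(107,108): col outside [0, 107] -> not filled
(197,-3): col outside [0, 197] -> not filled
(112,50): row=0b1110000, col=0b110010, row AND col = 0b110000 = 48; 48 != 50 -> empty
(131,119): row=0b10000011, col=0b1110111, row AND col = 0b11 = 3; 3 != 119 -> empty
(252,175): row=0b11111100, col=0b10101111, row AND col = 0b10101100 = 172; 172 != 175 -> empty
(134,138): col outside [0, 134] -> not filled
(105,65): row=0b1101001, col=0b1000001, row AND col = 0b1000001 = 65; 65 == 65 -> filled
(206,47): row=0b11001110, col=0b101111, row AND col = 0b1110 = 14; 14 != 47 -> empty
(4,1): row=0b100, col=0b1, row AND col = 0b0 = 0; 0 != 1 -> empty
(137,66): row=0b10001001, col=0b1000010, row AND col = 0b0 = 0; 0 != 66 -> empty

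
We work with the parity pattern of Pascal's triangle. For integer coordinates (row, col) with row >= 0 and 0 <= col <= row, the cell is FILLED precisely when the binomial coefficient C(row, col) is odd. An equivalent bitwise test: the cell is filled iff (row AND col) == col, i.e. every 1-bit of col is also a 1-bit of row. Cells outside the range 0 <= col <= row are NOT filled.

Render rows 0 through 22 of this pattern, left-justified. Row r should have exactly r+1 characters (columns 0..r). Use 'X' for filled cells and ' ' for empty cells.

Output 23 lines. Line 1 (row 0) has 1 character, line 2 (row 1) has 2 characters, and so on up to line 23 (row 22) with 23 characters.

Answer: X
XX
X X
XXXX
X   X
XX  XX
X X X X
XXXXXXXX
X       X
XX      XX
X X     X X
XXXX    XXXX
X   X   X   X
XX  XX  XX  XX
X X X X X X X X
XXXXXXXXXXXXXXXX
X               X
XX              XX
X X             X X
XXXX            XXXX
X   X           X   X
XX  XX          XX  XX
X X X X         X X X X

Derivation:
r0=0: X
r1=1: XX
r2=10: X X
r3=11: XXXX
r4=100: X   X
r5=101: XX  XX
r6=110: X X X X
r7=111: XXXXXXXX
r8=1000: X       X
r9=1001: XX      XX
r10=1010: X X     X X
r11=1011: XXXX    XXXX
r12=1100: X   X   X   X
r13=1101: XX  XX  XX  XX
r14=1110: X X X X X X X X
r15=1111: XXXXXXXXXXXXXXXX
r16=10000: X               X
r17=10001: XX              XX
r18=10010: X X             X X
r19=10011: XXXX            XXXX
r20=10100: X   X           X   X
r21=10101: XX  XX          XX  XX
r22=10110: X X X X         X X X X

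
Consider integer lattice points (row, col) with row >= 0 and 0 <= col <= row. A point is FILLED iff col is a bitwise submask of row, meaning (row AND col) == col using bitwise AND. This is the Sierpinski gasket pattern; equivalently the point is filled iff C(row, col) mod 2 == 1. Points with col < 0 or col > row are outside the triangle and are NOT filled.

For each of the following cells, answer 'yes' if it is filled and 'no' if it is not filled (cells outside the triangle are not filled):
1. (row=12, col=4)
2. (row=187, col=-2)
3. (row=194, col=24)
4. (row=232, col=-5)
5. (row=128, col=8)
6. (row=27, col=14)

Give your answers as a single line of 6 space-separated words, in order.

Answer: yes no no no no no

Derivation:
(12,4): row=0b1100, col=0b100, row AND col = 0b100 = 4; 4 == 4 -> filled
(187,-2): col outside [0, 187] -> not filled
(194,24): row=0b11000010, col=0b11000, row AND col = 0b0 = 0; 0 != 24 -> empty
(232,-5): col outside [0, 232] -> not filled
(128,8): row=0b10000000, col=0b1000, row AND col = 0b0 = 0; 0 != 8 -> empty
(27,14): row=0b11011, col=0b1110, row AND col = 0b1010 = 10; 10 != 14 -> empty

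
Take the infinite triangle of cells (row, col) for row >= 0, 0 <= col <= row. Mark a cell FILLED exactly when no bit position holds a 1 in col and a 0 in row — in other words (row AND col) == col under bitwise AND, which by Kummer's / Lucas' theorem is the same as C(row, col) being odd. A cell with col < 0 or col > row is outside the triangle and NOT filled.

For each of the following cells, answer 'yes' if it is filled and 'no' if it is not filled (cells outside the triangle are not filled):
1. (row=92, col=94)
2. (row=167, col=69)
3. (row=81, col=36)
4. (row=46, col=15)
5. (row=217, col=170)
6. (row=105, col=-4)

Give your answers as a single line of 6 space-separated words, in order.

Answer: no no no no no no

Derivation:
(92,94): col outside [0, 92] -> not filled
(167,69): row=0b10100111, col=0b1000101, row AND col = 0b101 = 5; 5 != 69 -> empty
(81,36): row=0b1010001, col=0b100100, row AND col = 0b0 = 0; 0 != 36 -> empty
(46,15): row=0b101110, col=0b1111, row AND col = 0b1110 = 14; 14 != 15 -> empty
(217,170): row=0b11011001, col=0b10101010, row AND col = 0b10001000 = 136; 136 != 170 -> empty
(105,-4): col outside [0, 105] -> not filled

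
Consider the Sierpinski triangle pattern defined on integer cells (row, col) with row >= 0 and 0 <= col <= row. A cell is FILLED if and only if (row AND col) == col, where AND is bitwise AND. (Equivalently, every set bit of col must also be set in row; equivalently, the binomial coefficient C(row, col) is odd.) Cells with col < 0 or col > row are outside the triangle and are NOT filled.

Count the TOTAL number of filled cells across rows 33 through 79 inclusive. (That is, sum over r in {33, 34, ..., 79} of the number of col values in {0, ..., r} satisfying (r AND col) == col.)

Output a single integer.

Answer: 646

Derivation:
r33=100001 pc2: +4 =4
r34=100010 pc2: +4 =8
r35=100011 pc3: +8 =16
r36=100100 pc2: +4 =20
r37=100101 pc3: +8 =28
r38=100110 pc3: +8 =36
r39=100111 pc4: +16 =52
r40=101000 pc2: +4 =56
r41=101001 pc3: +8 =64
r42=101010 pc3: +8 =72
r43=101011 pc4: +16 =88
r44=101100 pc3: +8 =96
r45=101101 pc4: +16 =112
r46=101110 pc4: +16 =128
r47=101111 pc5: +32 =160
r48=110000 pc2: +4 =164
r49=110001 pc3: +8 =172
r50=110010 pc3: +8 =180
r51=110011 pc4: +16 =196
r52=110100 pc3: +8 =204
r53=110101 pc4: +16 =220
r54=110110 pc4: +16 =236
r55=110111 pc5: +32 =268
r56=111000 pc3: +8 =276
r57=111001 pc4: +16 =292
r58=111010 pc4: +16 =308
r59=111011 pc5: +32 =340
r60=111100 pc4: +16 =356
r61=111101 pc5: +32 =388
r62=111110 pc5: +32 =420
r63=111111 pc6: +64 =484
r64=1000000 pc1: +2 =486
r65=1000001 pc2: +4 =490
r66=1000010 pc2: +4 =494
r67=1000011 pc3: +8 =502
r68=1000100 pc2: +4 =506
r69=1000101 pc3: +8 =514
r70=1000110 pc3: +8 =522
r71=1000111 pc4: +16 =538
r72=1001000 pc2: +4 =542
r73=1001001 pc3: +8 =550
r74=1001010 pc3: +8 =558
r75=1001011 pc4: +16 =574
r76=1001100 pc3: +8 =582
r77=1001101 pc4: +16 =598
r78=1001110 pc4: +16 =614
r79=1001111 pc5: +32 =646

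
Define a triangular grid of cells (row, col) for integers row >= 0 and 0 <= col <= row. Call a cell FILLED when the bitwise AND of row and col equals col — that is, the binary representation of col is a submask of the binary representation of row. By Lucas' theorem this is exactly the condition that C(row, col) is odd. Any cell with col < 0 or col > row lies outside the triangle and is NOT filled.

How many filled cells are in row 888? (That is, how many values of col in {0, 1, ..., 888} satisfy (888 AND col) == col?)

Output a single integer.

888 in binary = 1101111000
popcount(888) = number of 1-bits in 1101111000 = 6
A col c satisfies (888 AND c) == c iff every set bit of c is also set in 888; each of the 6 set bits of 888 can independently be on or off in c.
count = 2^6 = 64

Answer: 64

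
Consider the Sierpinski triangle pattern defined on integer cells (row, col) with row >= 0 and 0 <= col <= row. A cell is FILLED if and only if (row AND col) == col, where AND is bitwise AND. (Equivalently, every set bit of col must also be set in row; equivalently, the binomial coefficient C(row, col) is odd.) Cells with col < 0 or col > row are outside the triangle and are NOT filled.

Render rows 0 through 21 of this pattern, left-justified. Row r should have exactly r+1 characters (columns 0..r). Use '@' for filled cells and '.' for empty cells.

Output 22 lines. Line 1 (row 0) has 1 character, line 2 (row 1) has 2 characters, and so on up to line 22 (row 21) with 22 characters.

r0=0: @
r1=1: @@
r2=10: @.@
r3=11: @@@@
r4=100: @...@
r5=101: @@..@@
r6=110: @.@.@.@
r7=111: @@@@@@@@
r8=1000: @.......@
r9=1001: @@......@@
r10=1010: @.@.....@.@
r11=1011: @@@@....@@@@
r12=1100: @...@...@...@
r13=1101: @@..@@..@@..@@
r14=1110: @.@.@.@.@.@.@.@
r15=1111: @@@@@@@@@@@@@@@@
r16=10000: @...............@
r17=10001: @@..............@@
r18=10010: @.@.............@.@
r19=10011: @@@@............@@@@
r20=10100: @...@...........@...@
r21=10101: @@..@@..........@@..@@

Answer: @
@@
@.@
@@@@
@...@
@@..@@
@.@.@.@
@@@@@@@@
@.......@
@@......@@
@.@.....@.@
@@@@....@@@@
@...@...@...@
@@..@@..@@..@@
@.@.@.@.@.@.@.@
@@@@@@@@@@@@@@@@
@...............@
@@..............@@
@.@.............@.@
@@@@............@@@@
@...@...........@...@
@@..@@..........@@..@@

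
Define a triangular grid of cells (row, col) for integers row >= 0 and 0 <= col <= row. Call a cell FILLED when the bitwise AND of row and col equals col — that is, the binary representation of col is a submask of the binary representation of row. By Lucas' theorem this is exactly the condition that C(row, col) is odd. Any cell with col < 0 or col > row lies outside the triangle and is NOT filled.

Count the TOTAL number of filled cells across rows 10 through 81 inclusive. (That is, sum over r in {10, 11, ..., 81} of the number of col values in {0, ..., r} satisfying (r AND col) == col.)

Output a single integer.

r10=1010 pc2: +4 =4
r11=1011 pc3: +8 =12
r12=1100 pc2: +4 =16
r13=1101 pc3: +8 =24
r14=1110 pc3: +8 =32
r15=1111 pc4: +16 =48
r16=10000 pc1: +2 =50
r17=10001 pc2: +4 =54
r18=10010 pc2: +4 =58
r19=10011 pc3: +8 =66
r20=10100 pc2: +4 =70
r21=10101 pc3: +8 =78
r22=10110 pc3: +8 =86
r23=10111 pc4: +16 =102
r24=11000 pc2: +4 =106
r25=11001 pc3: +8 =114
r26=11010 pc3: +8 =122
r27=11011 pc4: +16 =138
r28=11100 pc3: +8 =146
r29=11101 pc4: +16 =162
r30=11110 pc4: +16 =178
r31=11111 pc5: +32 =210
r32=100000 pc1: +2 =212
r33=100001 pc2: +4 =216
r34=100010 pc2: +4 =220
r35=100011 pc3: +8 =228
r36=100100 pc2: +4 =232
r37=100101 pc3: +8 =240
r38=100110 pc3: +8 =248
r39=100111 pc4: +16 =264
r40=101000 pc2: +4 =268
r41=101001 pc3: +8 =276
r42=101010 pc3: +8 =284
r43=101011 pc4: +16 =300
r44=101100 pc3: +8 =308
r45=101101 pc4: +16 =324
r46=101110 pc4: +16 =340
r47=101111 pc5: +32 =372
r48=110000 pc2: +4 =376
r49=110001 pc3: +8 =384
r50=110010 pc3: +8 =392
r51=110011 pc4: +16 =408
r52=110100 pc3: +8 =416
r53=110101 pc4: +16 =432
r54=110110 pc4: +16 =448
r55=110111 pc5: +32 =480
r56=111000 pc3: +8 =488
r57=111001 pc4: +16 =504
r58=111010 pc4: +16 =520
r59=111011 pc5: +32 =552
r60=111100 pc4: +16 =568
r61=111101 pc5: +32 =600
r62=111110 pc5: +32 =632
r63=111111 pc6: +64 =696
r64=1000000 pc1: +2 =698
r65=1000001 pc2: +4 =702
r66=1000010 pc2: +4 =706
r67=1000011 pc3: +8 =714
r68=1000100 pc2: +4 =718
r69=1000101 pc3: +8 =726
r70=1000110 pc3: +8 =734
r71=1000111 pc4: +16 =750
r72=1001000 pc2: +4 =754
r73=1001001 pc3: +8 =762
r74=1001010 pc3: +8 =770
r75=1001011 pc4: +16 =786
r76=1001100 pc3: +8 =794
r77=1001101 pc4: +16 =810
r78=1001110 pc4: +16 =826
r79=1001111 pc5: +32 =858
r80=1010000 pc2: +4 =862
r81=1010001 pc3: +8 =870

Answer: 870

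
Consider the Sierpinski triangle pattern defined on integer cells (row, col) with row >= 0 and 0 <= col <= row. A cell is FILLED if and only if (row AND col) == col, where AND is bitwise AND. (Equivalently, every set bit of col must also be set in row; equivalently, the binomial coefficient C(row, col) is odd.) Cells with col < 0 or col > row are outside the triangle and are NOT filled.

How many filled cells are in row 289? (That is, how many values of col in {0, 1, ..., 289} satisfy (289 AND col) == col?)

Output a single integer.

Answer: 8

Derivation:
289 in binary = 100100001
popcount(289) = number of 1-bits in 100100001 = 3
A col c satisfies (289 AND c) == c iff every set bit of c is also set in 289; each of the 3 set bits of 289 can independently be on or off in c.
count = 2^3 = 8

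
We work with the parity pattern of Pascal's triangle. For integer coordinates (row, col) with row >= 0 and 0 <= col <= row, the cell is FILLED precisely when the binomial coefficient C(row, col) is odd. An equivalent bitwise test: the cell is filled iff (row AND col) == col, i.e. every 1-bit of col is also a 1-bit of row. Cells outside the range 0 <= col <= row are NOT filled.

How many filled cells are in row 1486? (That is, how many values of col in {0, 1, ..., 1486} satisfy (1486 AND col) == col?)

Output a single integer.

1486 in binary = 10111001110
popcount(1486) = number of 1-bits in 10111001110 = 7
A col c satisfies (1486 AND c) == c iff every set bit of c is also set in 1486; each of the 7 set bits of 1486 can independently be on or off in c.
count = 2^7 = 128

Answer: 128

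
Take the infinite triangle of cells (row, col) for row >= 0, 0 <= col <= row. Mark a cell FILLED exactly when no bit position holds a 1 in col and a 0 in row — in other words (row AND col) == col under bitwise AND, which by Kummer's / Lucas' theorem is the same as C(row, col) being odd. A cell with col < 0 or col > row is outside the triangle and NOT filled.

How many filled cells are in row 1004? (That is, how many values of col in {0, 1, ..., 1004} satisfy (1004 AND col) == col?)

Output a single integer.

Answer: 128

Derivation:
1004 in binary = 1111101100
popcount(1004) = number of 1-bits in 1111101100 = 7
A col c satisfies (1004 AND c) == c iff every set bit of c is also set in 1004; each of the 7 set bits of 1004 can independently be on or off in c.
count = 2^7 = 128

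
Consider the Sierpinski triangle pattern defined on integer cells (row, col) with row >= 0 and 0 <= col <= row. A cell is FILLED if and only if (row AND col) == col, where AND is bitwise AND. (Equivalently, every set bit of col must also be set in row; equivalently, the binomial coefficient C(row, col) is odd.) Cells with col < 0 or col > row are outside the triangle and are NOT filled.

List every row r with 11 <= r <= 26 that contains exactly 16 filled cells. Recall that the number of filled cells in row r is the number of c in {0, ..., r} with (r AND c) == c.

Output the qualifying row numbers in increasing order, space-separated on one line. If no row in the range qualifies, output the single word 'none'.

Answer: 15 23

Derivation:
Row r has 2^popcount(r) filled cells, so we need popcount(r) = log2(16) = 4.
Scan r = 11..26 and keep those with exactly 4 one-bits:
r=11=1011 popcount=3 -> skip
r=12=1100 popcount=2 -> skip
r=13=1101 popcount=3 -> skip
r=14=1110 popcount=3 -> skip
r=15=1111 popcount=4 -> KEEP
r=16=10000 popcount=1 -> skip
r=17=10001 popcount=2 -> skip
r=18=10010 popcount=2 -> skip
r=19=10011 popcount=3 -> skip
r=20=10100 popcount=2 -> skip
r=21=10101 popcount=3 -> skip
r=22=10110 popcount=3 -> skip
r=23=10111 popcount=4 -> KEEP
r=24=11000 popcount=2 -> skip
r=25=11001 popcount=3 -> skip
r=26=11010 popcount=3 -> skip
Kept rows: 15 23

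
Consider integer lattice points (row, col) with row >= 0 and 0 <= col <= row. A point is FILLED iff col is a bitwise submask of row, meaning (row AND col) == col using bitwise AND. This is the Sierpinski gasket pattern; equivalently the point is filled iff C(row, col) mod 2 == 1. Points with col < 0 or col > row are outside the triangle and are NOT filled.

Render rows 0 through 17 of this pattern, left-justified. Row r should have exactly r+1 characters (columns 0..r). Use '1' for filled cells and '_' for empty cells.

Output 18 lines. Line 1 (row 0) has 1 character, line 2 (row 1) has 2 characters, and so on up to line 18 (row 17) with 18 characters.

r0=0: 1
r1=1: 11
r2=10: 1_1
r3=11: 1111
r4=100: 1___1
r5=101: 11__11
r6=110: 1_1_1_1
r7=111: 11111111
r8=1000: 1_______1
r9=1001: 11______11
r10=1010: 1_1_____1_1
r11=1011: 1111____1111
r12=1100: 1___1___1___1
r13=1101: 11__11__11__11
r14=1110: 1_1_1_1_1_1_1_1
r15=1111: 1111111111111111
r16=10000: 1_______________1
r17=10001: 11______________11

Answer: 1
11
1_1
1111
1___1
11__11
1_1_1_1
11111111
1_______1
11______11
1_1_____1_1
1111____1111
1___1___1___1
11__11__11__11
1_1_1_1_1_1_1_1
1111111111111111
1_______________1
11______________11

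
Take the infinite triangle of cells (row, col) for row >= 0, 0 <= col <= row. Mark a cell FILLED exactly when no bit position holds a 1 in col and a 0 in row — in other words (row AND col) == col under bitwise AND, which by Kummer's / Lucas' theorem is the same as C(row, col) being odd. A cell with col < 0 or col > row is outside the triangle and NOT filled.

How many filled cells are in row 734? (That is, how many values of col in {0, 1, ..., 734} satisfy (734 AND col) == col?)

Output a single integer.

734 in binary = 1011011110
popcount(734) = number of 1-bits in 1011011110 = 7
A col c satisfies (734 AND c) == c iff every set bit of c is also set in 734; each of the 7 set bits of 734 can independently be on or off in c.
count = 2^7 = 128

Answer: 128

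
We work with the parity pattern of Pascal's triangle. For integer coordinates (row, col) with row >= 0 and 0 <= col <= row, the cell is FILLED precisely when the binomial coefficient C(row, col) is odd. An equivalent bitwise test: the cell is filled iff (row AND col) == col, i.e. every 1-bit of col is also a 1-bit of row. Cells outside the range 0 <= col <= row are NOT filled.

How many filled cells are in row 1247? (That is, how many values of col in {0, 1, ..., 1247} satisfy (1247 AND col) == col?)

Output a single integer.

Answer: 256

Derivation:
1247 in binary = 10011011111
popcount(1247) = number of 1-bits in 10011011111 = 8
A col c satisfies (1247 AND c) == c iff every set bit of c is also set in 1247; each of the 8 set bits of 1247 can independently be on or off in c.
count = 2^8 = 256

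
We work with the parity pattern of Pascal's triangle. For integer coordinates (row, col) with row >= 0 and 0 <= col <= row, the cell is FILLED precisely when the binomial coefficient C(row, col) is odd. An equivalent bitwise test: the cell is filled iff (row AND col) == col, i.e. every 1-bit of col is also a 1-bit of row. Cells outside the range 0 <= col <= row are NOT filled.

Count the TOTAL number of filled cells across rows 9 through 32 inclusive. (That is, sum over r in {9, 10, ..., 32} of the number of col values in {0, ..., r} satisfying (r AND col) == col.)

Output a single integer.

Answer: 216

Derivation:
r9=1001 pc2: +4 =4
r10=1010 pc2: +4 =8
r11=1011 pc3: +8 =16
r12=1100 pc2: +4 =20
r13=1101 pc3: +8 =28
r14=1110 pc3: +8 =36
r15=1111 pc4: +16 =52
r16=10000 pc1: +2 =54
r17=10001 pc2: +4 =58
r18=10010 pc2: +4 =62
r19=10011 pc3: +8 =70
r20=10100 pc2: +4 =74
r21=10101 pc3: +8 =82
r22=10110 pc3: +8 =90
r23=10111 pc4: +16 =106
r24=11000 pc2: +4 =110
r25=11001 pc3: +8 =118
r26=11010 pc3: +8 =126
r27=11011 pc4: +16 =142
r28=11100 pc3: +8 =150
r29=11101 pc4: +16 =166
r30=11110 pc4: +16 =182
r31=11111 pc5: +32 =214
r32=100000 pc1: +2 =216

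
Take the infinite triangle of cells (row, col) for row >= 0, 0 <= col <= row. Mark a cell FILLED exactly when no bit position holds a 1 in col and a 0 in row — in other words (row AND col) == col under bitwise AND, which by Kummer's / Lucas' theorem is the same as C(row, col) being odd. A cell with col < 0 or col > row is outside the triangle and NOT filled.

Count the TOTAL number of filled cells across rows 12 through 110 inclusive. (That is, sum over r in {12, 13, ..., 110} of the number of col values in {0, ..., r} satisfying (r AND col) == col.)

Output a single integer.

r12=1100 pc2: +4 =4
r13=1101 pc3: +8 =12
r14=1110 pc3: +8 =20
r15=1111 pc4: +16 =36
r16=10000 pc1: +2 =38
r17=10001 pc2: +4 =42
r18=10010 pc2: +4 =46
r19=10011 pc3: +8 =54
r20=10100 pc2: +4 =58
r21=10101 pc3: +8 =66
r22=10110 pc3: +8 =74
r23=10111 pc4: +16 =90
r24=11000 pc2: +4 =94
r25=11001 pc3: +8 =102
r26=11010 pc3: +8 =110
r27=11011 pc4: +16 =126
r28=11100 pc3: +8 =134
r29=11101 pc4: +16 =150
r30=11110 pc4: +16 =166
r31=11111 pc5: +32 =198
r32=100000 pc1: +2 =200
r33=100001 pc2: +4 =204
r34=100010 pc2: +4 =208
r35=100011 pc3: +8 =216
r36=100100 pc2: +4 =220
r37=100101 pc3: +8 =228
r38=100110 pc3: +8 =236
r39=100111 pc4: +16 =252
r40=101000 pc2: +4 =256
r41=101001 pc3: +8 =264
r42=101010 pc3: +8 =272
r43=101011 pc4: +16 =288
r44=101100 pc3: +8 =296
r45=101101 pc4: +16 =312
r46=101110 pc4: +16 =328
r47=101111 pc5: +32 =360
r48=110000 pc2: +4 =364
r49=110001 pc3: +8 =372
r50=110010 pc3: +8 =380
r51=110011 pc4: +16 =396
r52=110100 pc3: +8 =404
r53=110101 pc4: +16 =420
r54=110110 pc4: +16 =436
r55=110111 pc5: +32 =468
r56=111000 pc3: +8 =476
r57=111001 pc4: +16 =492
r58=111010 pc4: +16 =508
r59=111011 pc5: +32 =540
r60=111100 pc4: +16 =556
r61=111101 pc5: +32 =588
r62=111110 pc5: +32 =620
r63=111111 pc6: +64 =684
r64=1000000 pc1: +2 =686
r65=1000001 pc2: +4 =690
r66=1000010 pc2: +4 =694
r67=1000011 pc3: +8 =702
r68=1000100 pc2: +4 =706
r69=1000101 pc3: +8 =714
r70=1000110 pc3: +8 =722
r71=1000111 pc4: +16 =738
r72=1001000 pc2: +4 =742
r73=1001001 pc3: +8 =750
r74=1001010 pc3: +8 =758
r75=1001011 pc4: +16 =774
r76=1001100 pc3: +8 =782
r77=1001101 pc4: +16 =798
r78=1001110 pc4: +16 =814
r79=1001111 pc5: +32 =846
r80=1010000 pc2: +4 =850
r81=1010001 pc3: +8 =858
r82=1010010 pc3: +8 =866
r83=1010011 pc4: +16 =882
r84=1010100 pc3: +8 =890
r85=1010101 pc4: +16 =906
r86=1010110 pc4: +16 =922
r87=1010111 pc5: +32 =954
r88=1011000 pc3: +8 =962
r89=1011001 pc4: +16 =978
r90=1011010 pc4: +16 =994
r91=1011011 pc5: +32 =1026
r92=1011100 pc4: +16 =1042
r93=1011101 pc5: +32 =1074
r94=1011110 pc5: +32 =1106
r95=1011111 pc6: +64 =1170
r96=1100000 pc2: +4 =1174
r97=1100001 pc3: +8 =1182
r98=1100010 pc3: +8 =1190
r99=1100011 pc4: +16 =1206
r100=1100100 pc3: +8 =1214
r101=1100101 pc4: +16 =1230
r102=1100110 pc4: +16 =1246
r103=1100111 pc5: +32 =1278
r104=1101000 pc3: +8 =1286
r105=1101001 pc4: +16 =1302
r106=1101010 pc4: +16 =1318
r107=1101011 pc5: +32 =1350
r108=1101100 pc4: +16 =1366
r109=1101101 pc5: +32 =1398
r110=1101110 pc5: +32 =1430

Answer: 1430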